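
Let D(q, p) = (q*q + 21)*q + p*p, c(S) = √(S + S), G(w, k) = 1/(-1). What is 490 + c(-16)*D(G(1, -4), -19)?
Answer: 490 + 1356*I*√2 ≈ 490.0 + 1917.7*I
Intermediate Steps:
G(w, k) = -1
c(S) = √2*√S (c(S) = √(2*S) = √2*√S)
D(q, p) = p² + q*(21 + q²) (D(q, p) = (q² + 21)*q + p² = (21 + q²)*q + p² = q*(21 + q²) + p² = p² + q*(21 + q²))
490 + c(-16)*D(G(1, -4), -19) = 490 + (√2*√(-16))*((-19)² + (-1)³ + 21*(-1)) = 490 + (√2*(4*I))*(361 - 1 - 21) = 490 + (4*I*√2)*339 = 490 + 1356*I*√2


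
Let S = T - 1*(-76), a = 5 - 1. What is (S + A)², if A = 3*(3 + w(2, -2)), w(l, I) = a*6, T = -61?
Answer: 9216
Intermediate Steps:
a = 4
w(l, I) = 24 (w(l, I) = 4*6 = 24)
S = 15 (S = -61 - 1*(-76) = -61 + 76 = 15)
A = 81 (A = 3*(3 + 24) = 3*27 = 81)
(S + A)² = (15 + 81)² = 96² = 9216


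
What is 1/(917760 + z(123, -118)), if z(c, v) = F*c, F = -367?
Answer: 1/872619 ≈ 1.1460e-6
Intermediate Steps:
z(c, v) = -367*c
1/(917760 + z(123, -118)) = 1/(917760 - 367*123) = 1/(917760 - 45141) = 1/872619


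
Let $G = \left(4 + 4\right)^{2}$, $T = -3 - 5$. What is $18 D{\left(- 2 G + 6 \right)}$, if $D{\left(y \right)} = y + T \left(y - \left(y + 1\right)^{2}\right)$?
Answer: $2123676$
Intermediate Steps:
$T = -8$
$G = 64$ ($G = 8^{2} = 64$)
$D{\left(y \right)} = - 7 y + 8 \left(1 + y\right)^{2}$ ($D{\left(y \right)} = y - 8 \left(y - \left(y + 1\right)^{2}\right) = y - 8 \left(y - \left(1 + y\right)^{2}\right) = y - \left(- 8 \left(1 + y\right)^{2} + 8 y\right) = - 7 y + 8 \left(1 + y\right)^{2}$)
$18 D{\left(- 2 G + 6 \right)} = 18 \left(- 7 \left(\left(-2\right) 64 + 6\right) + 8 \left(1 + \left(\left(-2\right) 64 + 6\right)\right)^{2}\right) = 18 \left(- 7 \left(-128 + 6\right) + 8 \left(1 + \left(-128 + 6\right)\right)^{2}\right) = 18 \left(\left(-7\right) \left(-122\right) + 8 \left(1 - 122\right)^{2}\right) = 18 \left(854 + 8 \left(-121\right)^{2}\right) = 18 \left(854 + 8 \cdot 14641\right) = 18 \left(854 + 117128\right) = 18 \cdot 117982 = 2123676$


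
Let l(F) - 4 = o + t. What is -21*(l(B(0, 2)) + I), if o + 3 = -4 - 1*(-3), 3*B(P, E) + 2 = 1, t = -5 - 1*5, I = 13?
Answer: -63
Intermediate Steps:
t = -10 (t = -5 - 5 = -10)
B(P, E) = -1/3 (B(P, E) = -2/3 + (1/3)*1 = -2/3 + 1/3 = -1/3)
o = -4 (o = -3 + (-4 - 1*(-3)) = -3 + (-4 + 3) = -3 - 1 = -4)
l(F) = -10 (l(F) = 4 + (-4 - 10) = 4 - 14 = -10)
-21*(l(B(0, 2)) + I) = -21*(-10 + 13) = -21*3 = -63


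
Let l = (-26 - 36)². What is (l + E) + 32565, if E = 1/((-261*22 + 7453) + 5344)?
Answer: 256865496/7055 ≈ 36409.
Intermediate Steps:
l = 3844 (l = (-62)² = 3844)
E = 1/7055 (E = 1/((-5742 + 7453) + 5344) = 1/(1711 + 5344) = 1/7055 ≈ 0.00014174)
(l + E) + 32565 = (3844 + 1/7055) + 32565 = 27119421/7055 + 32565 = 256865496/7055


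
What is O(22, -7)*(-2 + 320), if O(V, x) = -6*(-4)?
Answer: 7632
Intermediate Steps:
O(V, x) = 24
O(22, -7)*(-2 + 320) = 24*(-2 + 320) = 24*318 = 7632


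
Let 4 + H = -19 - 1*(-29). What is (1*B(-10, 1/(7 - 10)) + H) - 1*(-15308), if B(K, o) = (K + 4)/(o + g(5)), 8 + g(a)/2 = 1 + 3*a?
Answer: 719740/47 ≈ 15314.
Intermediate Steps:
H = 6 (H = -4 + (-19 - 1*(-29)) = -4 + (-19 + 29) = -4 + 10 = 6)
g(a) = -14 + 6*a (g(a) = -16 + 2*(1 + 3*a) = -16 + (2 + 6*a) = -14 + 6*a)
B(K, o) = (4 + K)/(16 + o) (B(K, o) = (K + 4)/(o + (-14 + 6*5)) = (4 + K)/(o + (-14 + 30)) = (4 + K)/(o + 16) = (4 + K)/(16 + o))
(1*B(-10, 1/(7 - 10)) + H) - 1*(-15308) = (1*((4 - 10)/(16 + 1/(7 - 10))) + 6) - 1*(-15308) = (1*(-6/(16 + 1/(-3))) + 6) + 15308 = (1*(-6/(16 - ⅓)) + 6) + 15308 = (1*(-6/(47/3)) + 6) + 15308 = (1*((3/47)*(-6)) + 6) + 15308 = (1*(-18/47) + 6) + 15308 = (-18/47 + 6) + 15308 = 264/47 + 15308 = 719740/47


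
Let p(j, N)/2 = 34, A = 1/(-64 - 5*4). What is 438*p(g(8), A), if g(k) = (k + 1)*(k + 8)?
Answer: 29784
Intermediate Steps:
A = -1/84 (A = 1/(-64 - 20) = 1/(-84) = -1/84 ≈ -0.011905)
g(k) = (1 + k)*(8 + k)
p(j, N) = 68 (p(j, N) = 2*34 = 68)
438*p(g(8), A) = 438*68 = 29784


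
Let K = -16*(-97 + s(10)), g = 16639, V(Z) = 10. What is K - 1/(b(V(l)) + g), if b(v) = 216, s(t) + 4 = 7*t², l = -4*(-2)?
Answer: -161538321/16855 ≈ -9584.0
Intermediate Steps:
l = 8
s(t) = -4 + 7*t²
K = -9584 (K = -16*(-97 + (-4 + 7*10²)) = -16*(-97 + (-4 + 7*100)) = -16*(-97 + (-4 + 700)) = -16*(-97 + 696) = -16*599 = -9584)
K - 1/(b(V(l)) + g) = -9584 - 1/(216 + 16639) = -9584 - 1/16855 = -161538321/16855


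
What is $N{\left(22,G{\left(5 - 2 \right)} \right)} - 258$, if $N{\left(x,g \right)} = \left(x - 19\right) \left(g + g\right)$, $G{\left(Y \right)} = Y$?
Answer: $-240$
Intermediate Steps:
$N{\left(x,g \right)} = 2 g \left(-19 + x\right)$ ($N{\left(x,g \right)} = \left(-19 + x\right) 2 g = 2 g \left(-19 + x\right)$)
$N{\left(22,G{\left(5 - 2 \right)} \right)} - 258 = 2 \left(5 - 2\right) \left(-19 + 22\right) - 258 = 2 \cdot 3 \cdot 3 - 258 = 18 - 258 = -240$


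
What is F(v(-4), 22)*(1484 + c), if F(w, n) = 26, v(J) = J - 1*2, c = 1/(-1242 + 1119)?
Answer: 4745806/123 ≈ 38584.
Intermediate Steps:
c = -1/123 (c = 1/(-123) = -1/123 ≈ -0.0081301)
v(J) = -2 + J (v(J) = J - 2 = -2 + J)
F(v(-4), 22)*(1484 + c) = 26*(1484 - 1/123) = 26*(182531/123) = 4745806/123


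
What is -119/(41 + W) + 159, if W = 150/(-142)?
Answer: 442475/2836 ≈ 156.02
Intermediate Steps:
W = -75/71 (W = 150*(-1/142) = -75/71 ≈ -1.0563)
-119/(41 + W) + 159 = -119/(41 - 75/71) + 159 = -119/(2836/71) + 159 = (71/2836)*(-119) + 159 = -8449/2836 + 159 = 442475/2836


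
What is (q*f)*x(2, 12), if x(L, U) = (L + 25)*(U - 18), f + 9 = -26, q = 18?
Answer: 102060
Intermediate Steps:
f = -35 (f = -9 - 26 = -35)
x(L, U) = (-18 + U)*(25 + L) (x(L, U) = (25 + L)*(-18 + U) = (-18 + U)*(25 + L))
(q*f)*x(2, 12) = (18*(-35))*(-450 - 18*2 + 25*12 + 2*12) = -630*(-450 - 36 + 300 + 24) = -630*(-162) = 102060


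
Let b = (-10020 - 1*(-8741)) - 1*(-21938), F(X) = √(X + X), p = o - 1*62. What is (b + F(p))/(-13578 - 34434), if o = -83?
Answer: -20659/48012 - I*√290/48012 ≈ -0.43029 - 0.00035469*I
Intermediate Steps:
p = -145 (p = -83 - 1*62 = -83 - 62 = -145)
F(X) = √2*√X (F(X) = √(2*X) = √2*√X)
b = 20659 (b = (-10020 + 8741) + 21938 = -1279 + 21938 = 20659)
(b + F(p))/(-13578 - 34434) = (20659 + √2*√(-145))/(-13578 - 34434) = (20659 + √2*(I*√145))/(-48012) = (20659 + I*√290)*(-1/48012) = -20659/48012 - I*√290/48012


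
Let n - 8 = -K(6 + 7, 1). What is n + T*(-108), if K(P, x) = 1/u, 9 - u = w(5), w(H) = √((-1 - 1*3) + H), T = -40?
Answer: 34623/8 ≈ 4327.9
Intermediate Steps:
w(H) = √(-4 + H) (w(H) = √((-1 - 3) + H) = √(-4 + H))
u = 8 (u = 9 - √(-4 + 5) = 9 - √1 = 9 - 1*1 = 9 - 1 = 8)
K(P, x) = ⅛ (K(P, x) = 1/8 = ⅛)
n = 63/8 (n = 8 - 1*⅛ = 8 - ⅛ = 63/8 ≈ 7.8750)
n + T*(-108) = 63/8 - 40*(-108) = 63/8 + 4320 = 34623/8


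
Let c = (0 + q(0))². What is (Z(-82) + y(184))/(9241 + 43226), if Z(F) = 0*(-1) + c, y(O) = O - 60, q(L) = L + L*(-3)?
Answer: 124/52467 ≈ 0.0023634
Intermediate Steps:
q(L) = -2*L (q(L) = L - 3*L = -2*L)
c = 0 (c = (0 - 2*0)² = (0 + 0)² = 0² = 0)
y(O) = -60 + O
Z(F) = 0 (Z(F) = 0*(-1) + 0 = 0 + 0 = 0)
(Z(-82) + y(184))/(9241 + 43226) = (0 + (-60 + 184))/(9241 + 43226) = (0 + 124)/52467 = 124*(1/52467) = 124/52467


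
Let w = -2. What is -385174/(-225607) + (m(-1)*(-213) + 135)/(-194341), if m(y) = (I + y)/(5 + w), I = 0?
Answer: 74808625292/43844689987 ≈ 1.7062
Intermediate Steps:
m(y) = y/3 (m(y) = (0 + y)/(5 - 2) = y/3)
-385174/(-225607) + (m(-1)*(-213) + 135)/(-194341) = -385174/(-225607) + (((⅓)*(-1))*(-213) + 135)/(-194341) = -385174*(-1/225607) + (-⅓*(-213) + 135)*(-1/194341) = 385174/225607 + (71 + 135)*(-1/194341) = 385174/225607 + 206*(-1/194341) = 385174/225607 - 206/194341 = 74808625292/43844689987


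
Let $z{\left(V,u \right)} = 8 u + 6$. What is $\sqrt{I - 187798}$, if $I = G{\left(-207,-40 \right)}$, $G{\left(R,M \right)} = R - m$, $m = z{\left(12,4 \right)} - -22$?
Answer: $i \sqrt{188065} \approx 433.66 i$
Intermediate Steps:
$z{\left(V,u \right)} = 6 + 8 u$
$m = 60$ ($m = \left(6 + 8 \cdot 4\right) - -22 = \left(6 + 32\right) + 22 = 38 + 22 = 60$)
$G{\left(R,M \right)} = -60 + R$ ($G{\left(R,M \right)} = R - 60 = -60 + R$)
$I = -267$ ($I = -60 - 207 = -267$)
$\sqrt{I - 187798} = \sqrt{-267 - 187798} = \sqrt{-188065} = i \sqrt{188065}$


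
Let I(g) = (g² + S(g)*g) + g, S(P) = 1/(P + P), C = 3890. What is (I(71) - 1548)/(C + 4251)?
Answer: 7129/16282 ≈ 0.43785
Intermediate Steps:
S(P) = 1/(2*P)
I(g) = ½ + g + g² (I(g) = (g² + (1/(2*g))*g) + g = (g² + ½) + g = (½ + g²) + g = ½ + g + g²)
(I(71) - 1548)/(C + 4251) = ((½ + 71 + 71²) - 1548)/(3890 + 4251) = ((½ + 71 + 5041) - 1548)/8141 = (10225/2 - 1548)*(1/8141) = (7129/2)*(1/8141) = 7129/16282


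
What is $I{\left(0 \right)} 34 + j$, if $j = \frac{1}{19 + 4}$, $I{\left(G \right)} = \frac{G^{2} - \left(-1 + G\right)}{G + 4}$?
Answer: $\frac{393}{46} \approx 8.5435$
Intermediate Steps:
$I{\left(G \right)} = \frac{1 + G^{2} - G}{4 + G}$
$j = \frac{1}{23} \approx 0.043478$
$I{\left(0 \right)} 34 + j = \frac{1 + 0^{2} - 0}{4 + 0} \cdot 34 + \frac{1}{23} = \frac{1 + 0 + 0}{4} \cdot 34 + \frac{1}{23} = \frac{1}{4} \cdot 1 \cdot 34 + \frac{1}{23} = \frac{1}{4} \cdot 34 + \frac{1}{23} = \frac{17}{2} + \frac{1}{23} = \frac{393}{46}$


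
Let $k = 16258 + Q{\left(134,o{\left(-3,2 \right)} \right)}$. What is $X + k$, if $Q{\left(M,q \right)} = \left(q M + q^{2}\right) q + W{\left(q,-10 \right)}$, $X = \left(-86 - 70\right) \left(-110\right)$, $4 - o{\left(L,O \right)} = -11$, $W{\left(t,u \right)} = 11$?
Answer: $66954$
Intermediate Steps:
$o{\left(L,O \right)} = 15$ ($o{\left(L,O \right)} = 4 - -11 = 4 + 11 = 15$)
$X = 17160$ ($X = \left(-86 - 70\right) \left(-110\right) = \left(-156\right) \left(-110\right) = 17160$)
$Q{\left(M,q \right)} = 11 + q \left(q^{2} + M q\right)$ ($Q{\left(M,q \right)} = \left(q M + q^{2}\right) q + 11 = \left(M q + q^{2}\right) q + 11 = \left(q^{2} + M q\right) q + 11 = q \left(q^{2} + M q\right) + 11 = 11 + q \left(q^{2} + M q\right)$)
$k = 49794$ ($k = 16258 + \left(11 + 15^{3} + 134 \cdot 15^{2}\right) = 16258 + \left(11 + 3375 + 134 \cdot 225\right) = 16258 + \left(11 + 3375 + 30150\right) = 16258 + 33536 = 49794$)
$X + k = 17160 + 49794 = 66954$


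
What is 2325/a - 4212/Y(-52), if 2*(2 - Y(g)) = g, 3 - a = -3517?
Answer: -738057/4928 ≈ -149.77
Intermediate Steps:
a = 3520 (a = 3 - 1*(-3517) = 3 + 3517 = 3520)
Y(g) = 2 - g/2
2325/a - 4212/Y(-52) = 2325/3520 - 4212/(2 - 1/2*(-52)) = 2325*(1/3520) - 4212/(2 + 26) = 465/704 - 4212/28 = 465/704 - 4212*1/28 = 465/704 - 1053/7 = -738057/4928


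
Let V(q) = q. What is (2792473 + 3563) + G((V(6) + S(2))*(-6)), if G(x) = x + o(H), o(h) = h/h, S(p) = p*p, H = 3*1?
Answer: 2795977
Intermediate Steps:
H = 3
S(p) = p²
o(h) = 1
G(x) = 1 + x (G(x) = x + 1 = 1 + x)
(2792473 + 3563) + G((V(6) + S(2))*(-6)) = (2792473 + 3563) + (1 + (6 + 2²)*(-6)) = 2796036 + (1 + (6 + 4)*(-6)) = 2796036 + (1 + 10*(-6)) = 2796036 + (1 - 60) = 2796036 - 59 = 2795977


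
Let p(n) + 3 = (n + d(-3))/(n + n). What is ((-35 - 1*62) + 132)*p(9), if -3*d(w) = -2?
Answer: -4655/54 ≈ -86.204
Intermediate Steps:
d(w) = 2/3 (d(w) = -1/3*(-2) = 2/3)
p(n) = -3 + (2/3 + n)/(2*n) (p(n) = -3 + (n + 2/3)/(n + n) = -3 + (2/3 + n)/((2*n)) = -3 + (2/3 + n)*(1/(2*n)) = -3 + (2/3 + n)/(2*n))
((-35 - 1*62) + 132)*p(9) = ((-35 - 1*62) + 132)*((1/6)*(2 - 15*9)/9) = ((-35 - 62) + 132)*((1/6)*(1/9)*(2 - 135)) = (-97 + 132)*((1/6)*(1/9)*(-133)) = 35*(-133/54) = -4655/54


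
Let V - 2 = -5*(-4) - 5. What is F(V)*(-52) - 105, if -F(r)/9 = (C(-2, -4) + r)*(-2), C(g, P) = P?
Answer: -12273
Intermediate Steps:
V = 17 (V = 2 + (-5*(-4) - 5) = 2 + (20 - 5) = 2 + 15 = 17)
F(r) = -72 + 18*r (F(r) = -9*(-4 + r)*(-2) = -9*(8 - 2*r) = -72 + 18*r)
F(V)*(-52) - 105 = (-72 + 18*17)*(-52) - 105 = (-72 + 306)*(-52) - 105 = 234*(-52) - 105 = -12168 - 105 = -12273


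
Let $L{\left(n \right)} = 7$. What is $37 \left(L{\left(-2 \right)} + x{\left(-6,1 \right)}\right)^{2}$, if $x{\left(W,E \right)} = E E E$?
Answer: $2368$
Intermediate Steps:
$x{\left(W,E \right)} = E^{3}$ ($x{\left(W,E \right)} = E^{2} E = E^{3}$)
$37 \left(L{\left(-2 \right)} + x{\left(-6,1 \right)}\right)^{2} = 37 \left(7 + 1^{3}\right)^{2} = 37 \left(7 + 1\right)^{2} = 37 \cdot 8^{2} = 37 \cdot 64 = 2368$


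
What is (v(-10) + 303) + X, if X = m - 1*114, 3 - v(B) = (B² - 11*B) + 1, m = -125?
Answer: -144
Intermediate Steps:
v(B) = 2 - B² + 11*B (v(B) = 3 - ((B² - 11*B) + 1) = 3 - (1 + B² - 11*B) = 3 + (-1 - B² + 11*B) = 2 - B² + 11*B)
X = -239 (X = -125 - 1*114 = -125 - 114 = -239)
(v(-10) + 303) + X = ((2 - 1*(-10)² + 11*(-10)) + 303) - 239 = ((2 - 1*100 - 110) + 303) - 239 = ((2 - 100 - 110) + 303) - 239 = (-208 + 303) - 239 = 95 - 239 = -144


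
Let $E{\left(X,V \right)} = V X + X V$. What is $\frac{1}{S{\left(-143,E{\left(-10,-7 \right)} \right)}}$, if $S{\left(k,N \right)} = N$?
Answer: $\frac{1}{140} \approx 0.0071429$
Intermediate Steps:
$E{\left(X,V \right)} = 2 V X$ ($E{\left(X,V \right)} = V X + V X = 2 V X$)
$\frac{1}{S{\left(-143,E{\left(-10,-7 \right)} \right)}} = \frac{1}{2 \left(-7\right) \left(-10\right)} = \frac{1}{140}$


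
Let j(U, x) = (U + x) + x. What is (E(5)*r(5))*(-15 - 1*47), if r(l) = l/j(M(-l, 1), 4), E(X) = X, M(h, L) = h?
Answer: -1550/3 ≈ -516.67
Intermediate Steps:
j(U, x) = U + 2*x
r(l) = l/(8 - l) (r(l) = l/(-l + 2*4) = l/(-l + 8) = l/(8 - l))
(E(5)*r(5))*(-15 - 1*47) = (5*(-1*5/(-8 + 5)))*(-15 - 1*47) = (5*(-1*5/(-3)))*(-15 - 47) = (5*(-1*5*(-⅓)))*(-62) = (5*(5/3))*(-62) = (25/3)*(-62) = -1550/3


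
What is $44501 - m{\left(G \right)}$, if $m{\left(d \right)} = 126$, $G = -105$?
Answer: $44375$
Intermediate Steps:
$44501 - m{\left(G \right)} = 44501 - 126 = 44375$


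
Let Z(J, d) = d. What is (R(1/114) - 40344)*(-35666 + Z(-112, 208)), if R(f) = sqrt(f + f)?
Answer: 1430517552 - 35458*sqrt(57)/57 ≈ 1.4305e+9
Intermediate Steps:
R(f) = sqrt(2)*sqrt(f) (R(f) = sqrt(2*f) = sqrt(2)*sqrt(f))
(R(1/114) - 40344)*(-35666 + Z(-112, 208)) = (sqrt(2)*sqrt(1/114) - 40344)*(-35666 + 208) = (sqrt(2)*sqrt(1/114) - 40344)*(-35458) = (sqrt(2)*(sqrt(114)/114) - 40344)*(-35458) = (sqrt(57)/57 - 40344)*(-35458) = (-40344 + sqrt(57)/57)*(-35458) = 1430517552 - 35458*sqrt(57)/57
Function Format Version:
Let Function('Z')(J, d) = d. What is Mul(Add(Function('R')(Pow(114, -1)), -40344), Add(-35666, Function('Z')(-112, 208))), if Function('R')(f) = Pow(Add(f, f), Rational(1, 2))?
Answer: Add(1430517552, Mul(Rational(-35458, 57), Pow(57, Rational(1, 2)))) ≈ 1.4305e+9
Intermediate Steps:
Function('R')(f) = Mul(Pow(2, Rational(1, 2)), Pow(f, Rational(1, 2))) (Function('R')(f) = Pow(Mul(2, f), Rational(1, 2)) = Mul(Pow(2, Rational(1, 2)), Pow(f, Rational(1, 2))))
Mul(Add(Function('R')(Pow(114, -1)), -40344), Add(-35666, Function('Z')(-112, 208))) = Mul(Add(Mul(Pow(2, Rational(1, 2)), Pow(Pow(114, -1), Rational(1, 2))), -40344), Add(-35666, 208)) = Mul(Add(Mul(Pow(2, Rational(1, 2)), Pow(Rational(1, 114), Rational(1, 2))), -40344), -35458) = Mul(Add(Mul(Pow(2, Rational(1, 2)), Mul(Rational(1, 114), Pow(114, Rational(1, 2)))), -40344), -35458) = Mul(Add(Mul(Rational(1, 57), Pow(57, Rational(1, 2))), -40344), -35458) = Mul(Add(-40344, Mul(Rational(1, 57), Pow(57, Rational(1, 2)))), -35458) = Add(1430517552, Mul(Rational(-35458, 57), Pow(57, Rational(1, 2))))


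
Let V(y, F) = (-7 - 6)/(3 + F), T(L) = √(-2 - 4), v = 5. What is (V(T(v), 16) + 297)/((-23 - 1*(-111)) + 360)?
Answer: 2815/4256 ≈ 0.66142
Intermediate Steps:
T(L) = I*√6 (T(L) = √(-6) = I*√6)
V(y, F) = -13/(3 + F)
(V(T(v), 16) + 297)/((-23 - 1*(-111)) + 360) = (-13/(3 + 16) + 297)/((-23 - 1*(-111)) + 360) = (-13/19 + 297)/((-23 + 111) + 360) = (-13*1/19 + 297)/(88 + 360) = (-13/19 + 297)/448 = (5630/19)*(1/448) = 2815/4256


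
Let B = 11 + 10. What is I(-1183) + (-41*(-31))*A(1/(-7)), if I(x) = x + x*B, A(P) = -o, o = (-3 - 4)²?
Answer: -88305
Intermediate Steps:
B = 21
o = 49 (o = (-7)² = 49)
A(P) = -49 (A(P) = -1*49 = -49)
I(x) = 22*x (I(x) = x + x*21 = x + 21*x = 22*x)
I(-1183) + (-41*(-31))*A(1/(-7)) = 22*(-1183) - 41*(-31)*(-49) = -26026 + 1271*(-49) = -26026 - 62279 = -88305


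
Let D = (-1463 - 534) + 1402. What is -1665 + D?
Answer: -2260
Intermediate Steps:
D = -595 (D = -1997 + 1402 = -595)
-1665 + D = -1665 - 595 = -2260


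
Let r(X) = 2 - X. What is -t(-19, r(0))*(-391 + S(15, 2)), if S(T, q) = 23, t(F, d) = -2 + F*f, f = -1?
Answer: 6256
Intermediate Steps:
t(F, d) = -2 - F (t(F, d) = -2 + F*(-1) = -2 - F)
-t(-19, r(0))*(-391 + S(15, 2)) = -(-2 - 1*(-19))*(-391 + 23) = -(-2 + 19)*(-368) = -17*(-368) = -1*(-6256) = 6256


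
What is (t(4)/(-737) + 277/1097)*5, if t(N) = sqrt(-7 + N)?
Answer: 1385/1097 - 5*I*sqrt(3)/737 ≈ 1.2625 - 0.011751*I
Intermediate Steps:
(t(4)/(-737) + 277/1097)*5 = (sqrt(-7 + 4)/(-737) + 277/1097)*5 = (sqrt(-3)*(-1/737) + 277*(1/1097))*5 = ((I*sqrt(3))*(-1/737) + 277/1097)*5 = (-I*sqrt(3)/737 + 277/1097)*5 = (277/1097 - I*sqrt(3)/737)*5 = 1385/1097 - 5*I*sqrt(3)/737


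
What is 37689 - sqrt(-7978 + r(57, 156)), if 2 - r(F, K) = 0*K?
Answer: 37689 - 2*I*sqrt(1994) ≈ 37689.0 - 89.308*I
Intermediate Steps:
r(F, K) = 2 (r(F, K) = 2 - 0*K = 2 - 1*0 = 2 + 0 = 2)
37689 - sqrt(-7978 + r(57, 156)) = 37689 - sqrt(-7978 + 2) = 37689 - sqrt(-7976) = 37689 - 2*I*sqrt(1994)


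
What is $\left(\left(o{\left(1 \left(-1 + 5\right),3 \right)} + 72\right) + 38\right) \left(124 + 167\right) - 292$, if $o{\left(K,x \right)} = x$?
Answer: $32591$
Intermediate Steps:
$\left(\left(o{\left(1 \left(-1 + 5\right),3 \right)} + 72\right) + 38\right) \left(124 + 167\right) - 292 = \left(\left(3 + 72\right) + 38\right) \left(124 + 167\right) - 292 = \left(75 + 38\right) 291 - 292 = 113 \cdot 291 - 292 = 32883 - 292 = 32591$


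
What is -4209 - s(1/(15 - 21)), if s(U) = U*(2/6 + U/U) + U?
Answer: -75755/18 ≈ -4208.6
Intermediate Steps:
s(U) = 7*U/3 (s(U) = U*(2*(⅙) + 1) + U = U*(⅓ + 1) + U = U*(4/3) + U = 4*U/3 + U = 7*U/3)
-4209 - s(1/(15 - 21)) = -4209 - 7/(3*(15 - 21)) = -4209 - 7/(3*(-6)) = -4209 - 7*(-1)/(3*6) = -4209 - 1*(-7/18) = -4209 + 7/18 = -75755/18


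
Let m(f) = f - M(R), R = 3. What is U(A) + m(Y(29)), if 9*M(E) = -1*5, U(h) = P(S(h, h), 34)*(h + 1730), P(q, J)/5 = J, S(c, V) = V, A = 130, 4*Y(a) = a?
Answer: 11383481/36 ≈ 3.1621e+5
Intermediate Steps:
Y(a) = a/4
P(q, J) = 5*J
U(h) = 294100 + 170*h (U(h) = (5*34)*(h + 1730) = 170*(1730 + h) = 294100 + 170*h)
M(E) = -5/9 (M(E) = (-1*5)/9 = (⅑)*(-5) = -5/9)
m(f) = 5/9 + f (m(f) = f - 1*(-5/9) = f + 5/9 = 5/9 + f)
U(A) + m(Y(29)) = (294100 + 170*130) + (5/9 + (¼)*29) = (294100 + 22100) + (5/9 + 29/4) = 316200 + 281/36 = 11383481/36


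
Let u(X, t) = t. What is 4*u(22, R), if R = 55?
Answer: 220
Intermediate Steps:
4*u(22, R) = 4*55 = 220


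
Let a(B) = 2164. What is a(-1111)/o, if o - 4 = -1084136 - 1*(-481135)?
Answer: -2164/602997 ≈ -0.0035887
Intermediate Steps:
o = -602997 (o = 4 + (-1084136 - 1*(-481135)) = 4 + (-1084136 + 481135) = 4 - 603001 = -602997)
a(-1111)/o = 2164/(-602997) = 2164*(-1/602997) = -2164/602997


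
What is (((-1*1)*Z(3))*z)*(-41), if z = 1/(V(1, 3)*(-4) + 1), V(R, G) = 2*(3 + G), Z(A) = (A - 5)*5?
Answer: 410/47 ≈ 8.7234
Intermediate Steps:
Z(A) = -25 + 5*A (Z(A) = (-5 + A)*5 = -25 + 5*A)
V(R, G) = 6 + 2*G
z = -1/47 (z = 1/((6 + 2*3)*(-4) + 1) = 1/((6 + 6)*(-4) + 1) = 1/(12*(-4) + 1) = 1/(-48 + 1) = 1/(-47) = -1/47 ≈ -0.021277)
(((-1*1)*Z(3))*z)*(-41) = (((-1*1)*(-25 + 5*3))*(-1/47))*(-41) = (-(-25 + 15)*(-1/47))*(-41) = (-1*(-10)*(-1/47))*(-41) = (10*(-1/47))*(-41) = -10/47*(-41) = 410/47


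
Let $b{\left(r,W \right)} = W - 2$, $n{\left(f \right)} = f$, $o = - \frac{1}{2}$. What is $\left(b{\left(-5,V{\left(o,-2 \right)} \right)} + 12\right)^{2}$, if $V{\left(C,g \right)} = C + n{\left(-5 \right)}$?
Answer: $\frac{81}{4} \approx 20.25$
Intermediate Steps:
$o = - \frac{1}{2}$ ($o = \left(-1\right) \frac{1}{2} = - \frac{1}{2} \approx -0.5$)
$V{\left(C,g \right)} = -5 + C$ ($V{\left(C,g \right)} = C - 5 = -5 + C$)
$b{\left(r,W \right)} = -2 + W$
$\left(b{\left(-5,V{\left(o,-2 \right)} \right)} + 12\right)^{2} = \left(\left(-2 - \frac{11}{2}\right) + 12\right)^{2} = \left(- \frac{15}{2} + 12\right)^{2} = \left(\frac{9}{2}\right)^{2} = \frac{81}{4}$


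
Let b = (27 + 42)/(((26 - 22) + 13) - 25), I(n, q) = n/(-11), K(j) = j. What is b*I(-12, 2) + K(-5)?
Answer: -317/22 ≈ -14.409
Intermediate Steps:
I(n, q) = -n/11 (I(n, q) = n*(-1/11) = -n/11)
b = -69/8 (b = 69/((4 + 13) - 25) = 69/(17 - 25) = 69/(-8) = 69*(-⅛) = -69/8 ≈ -8.6250)
b*I(-12, 2) + K(-5) = -(-69)*(-12)/88 - 5 = -69/8*12/11 - 5 = -207/22 - 5 = -317/22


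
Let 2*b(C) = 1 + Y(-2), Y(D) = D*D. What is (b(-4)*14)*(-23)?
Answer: -805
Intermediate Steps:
Y(D) = D²
b(C) = 5/2 (b(C) = (1 + (-2)²)/2 = (1 + 4)/2 = (½)*5 = 5/2)
(b(-4)*14)*(-23) = ((5/2)*14)*(-23) = 35*(-23) = -805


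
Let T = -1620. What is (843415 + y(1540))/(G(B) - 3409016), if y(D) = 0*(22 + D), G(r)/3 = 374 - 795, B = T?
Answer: -843415/3410279 ≈ -0.24732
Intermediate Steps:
B = -1620
G(r) = -1263 (G(r) = 3*(374 - 795) = 3*(-421) = -1263)
y(D) = 0
(843415 + y(1540))/(G(B) - 3409016) = (843415 + 0)/(-1263 - 3409016) = 843415/(-3410279) = 843415*(-1/3410279) = -843415/3410279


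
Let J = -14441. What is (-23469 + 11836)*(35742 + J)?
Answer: -247794533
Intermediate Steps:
(-23469 + 11836)*(35742 + J) = (-23469 + 11836)*(35742 - 14441) = -11633*21301 = -247794533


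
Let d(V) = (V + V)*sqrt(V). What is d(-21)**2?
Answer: -37044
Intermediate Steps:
d(V) = 2*V**(3/2) (d(V) = (2*V)*sqrt(V) = 2*V**(3/2))
d(-21)**2 = (2*(-21)**(3/2))**2 = (2*(-21*I*sqrt(21)))**2 = (-42*I*sqrt(21))**2 = -37044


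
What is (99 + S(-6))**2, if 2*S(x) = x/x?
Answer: 39601/4 ≈ 9900.3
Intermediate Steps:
S(x) = 1/2 (S(x) = (x/x)/2 = (1/2)*1 = 1/2)
(99 + S(-6))**2 = (99 + 1/2)**2 = (199/2)**2 = 39601/4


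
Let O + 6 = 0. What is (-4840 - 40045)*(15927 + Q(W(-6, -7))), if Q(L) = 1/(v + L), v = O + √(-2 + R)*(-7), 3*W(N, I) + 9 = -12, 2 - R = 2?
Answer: 44885*(-111489*√2 + 207050*I)/(-13*I + 7*√2) ≈ -7.1488e+8 - 1664.3*I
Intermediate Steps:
R = 0 (R = 2 - 1*2 = 2 - 2 = 0)
O = -6 (O = -6 + 0 = -6)
W(N, I) = -7 (W(N, I) = -3 + (⅓)*(-12) = -3 - 4 = -7)
v = -6 - 7*I*√2 (v = -6 + √(-2 + 0)*(-7) = -6 + √(-2)*(-7) = -6 + (I*√2)*(-7) = -6 - 7*I*√2 ≈ -6.0 - 9.8995*I)
Q(L) = 1/(-6 + L - 7*I*√2) (Q(L) = 1/((-6 - 7*I*√2) + L) = 1/(-6 + L - 7*I*√2))
(-4840 - 40045)*(15927 + Q(W(-6, -7))) = (-4840 - 40045)*(15927 + 1/(-6 - 7 - 7*I*√2)) = -44885*(15927 + 1/(-13 - 7*I*√2)) = -714883395 - 44885/(-13 - 7*I*√2)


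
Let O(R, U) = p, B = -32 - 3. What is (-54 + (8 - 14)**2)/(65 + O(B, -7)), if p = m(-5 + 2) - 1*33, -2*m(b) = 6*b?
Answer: -18/41 ≈ -0.43902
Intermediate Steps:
m(b) = -3*b
B = -35
p = -24 (p = -3*(-5 + 2) - 1*33 = -3*(-3) - 33 = 9 - 33 = -24)
O(R, U) = -24
(-54 + (8 - 14)**2)/(65 + O(B, -7)) = (-54 + (8 - 14)**2)/(65 - 24) = (-54 + (-6)**2)/41 = (-54 + 36)*(1/41) = -18*1/41 = -18/41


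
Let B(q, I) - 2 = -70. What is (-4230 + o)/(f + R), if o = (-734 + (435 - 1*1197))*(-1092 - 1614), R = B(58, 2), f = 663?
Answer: 4043946/595 ≈ 6796.5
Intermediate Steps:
B(q, I) = -68 (B(q, I) = 2 - 70 = -68)
R = -68
o = 4048176 (o = (-734 + (435 - 1197))*(-2706) = (-734 - 762)*(-2706) = -1496*(-2706) = 4048176)
(-4230 + o)/(f + R) = (-4230 + 4048176)/(663 - 68) = 4043946/595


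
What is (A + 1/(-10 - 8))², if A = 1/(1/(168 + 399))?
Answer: 104142025/324 ≈ 3.2143e+5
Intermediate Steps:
A = 567 (A = 1/(1/567) = 567)
(A + 1/(-10 - 8))² = (567 + 1/(-10 - 8))² = (567 + 1/(-18))² = (567 - 1/18)² = (10205/18)² = 104142025/324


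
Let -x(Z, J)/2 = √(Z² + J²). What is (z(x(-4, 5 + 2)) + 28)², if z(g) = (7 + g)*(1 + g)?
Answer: 103665 - 9440*√65 ≈ 27557.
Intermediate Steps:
x(Z, J) = -2*√(J² + Z²) (x(Z, J) = -2*√(Z² + J²) = -2*√(J² + Z²))
z(g) = (1 + g)*(7 + g)
(z(x(-4, 5 + 2)) + 28)² = ((7 + (-2*√((5 + 2)² + (-4)²))² + 8*(-2*√((5 + 2)² + (-4)²))) + 28)² = ((7 + (-2*√(7² + 16))² + 8*(-2*√(7² + 16))) + 28)² = ((7 + (-2*√(49 + 16))² + 8*(-2*√(49 + 16))) + 28)² = ((7 + (-2*√65)² + 8*(-2*√65)) + 28)² = ((7 + 260 - 16*√65) + 28)² = ((267 - 16*√65) + 28)² = (295 - 16*√65)²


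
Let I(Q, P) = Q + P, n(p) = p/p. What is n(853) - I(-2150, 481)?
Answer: 1670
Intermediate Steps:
n(p) = 1
I(Q, P) = P + Q
n(853) - I(-2150, 481) = 1 - (481 - 2150) = 1 - 1*(-1669) = 1 + 1669 = 1670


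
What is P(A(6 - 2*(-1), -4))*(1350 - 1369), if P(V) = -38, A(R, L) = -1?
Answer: 722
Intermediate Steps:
P(A(6 - 2*(-1), -4))*(1350 - 1369) = -38*(1350 - 1369) = -38*(-19) = 722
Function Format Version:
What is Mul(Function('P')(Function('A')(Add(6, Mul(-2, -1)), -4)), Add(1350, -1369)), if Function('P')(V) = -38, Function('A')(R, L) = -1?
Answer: 722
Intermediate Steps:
Mul(Function('P')(Function('A')(Add(6, Mul(-2, -1)), -4)), Add(1350, -1369)) = Mul(-38, Add(1350, -1369)) = Mul(-38, -19) = 722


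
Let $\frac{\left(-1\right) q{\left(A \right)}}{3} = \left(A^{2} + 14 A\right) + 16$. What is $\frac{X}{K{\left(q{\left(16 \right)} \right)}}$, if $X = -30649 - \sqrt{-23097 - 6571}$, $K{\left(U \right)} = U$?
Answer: $\frac{30649}{1488} + \frac{i \sqrt{7417}}{744} \approx 20.597 + 0.11576 i$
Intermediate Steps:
$q{\left(A \right)} = -48 - 42 A - 3 A^{2}$ ($q{\left(A \right)} = - 3 \left(\left(A^{2} + 14 A\right) + 16\right) = - 3 \left(16 + A^{2} + 14 A\right) = -48 - 42 A - 3 A^{2}$)
$X = -30649 - 2 i \sqrt{7417}$ ($X = -30649 - \sqrt{-29668} = -30649 - 2 i \sqrt{7417} \approx -30649.0 - 172.24 i$)
$\frac{X}{K{\left(q{\left(16 \right)} \right)}} = \frac{-30649 - 2 i \sqrt{7417}}{-48 - 672 - 3 \cdot 16^{2}} = \frac{-30649 - 2 i \sqrt{7417}}{-48 - 672 - 768} = \frac{-30649 - 2 i \sqrt{7417}}{-1488} = \left(-30649 - 2 i \sqrt{7417}\right) \left(- \frac{1}{1488}\right) = \frac{30649}{1488} + \frac{i \sqrt{7417}}{744}$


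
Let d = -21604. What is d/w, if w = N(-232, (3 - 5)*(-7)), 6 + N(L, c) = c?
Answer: -5401/2 ≈ -2700.5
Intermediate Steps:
N(L, c) = -6 + c
w = 8 (w = -6 + (3 - 5)*(-7) = -6 - 2*(-7) = -6 + 14 = 8)
d/w = -21604/8 = -21604*1/8 = -5401/2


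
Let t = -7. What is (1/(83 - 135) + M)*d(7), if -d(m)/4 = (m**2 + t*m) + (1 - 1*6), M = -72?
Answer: -18725/13 ≈ -1440.4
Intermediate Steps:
d(m) = 20 - 4*m**2 + 28*m (d(m) = -4*((m**2 - 7*m) + (1 - 1*6)) = -4*((m**2 - 7*m) + (1 - 6)) = -4*((m**2 - 7*m) - 5) = -4*(-5 + m**2 - 7*m) = 20 - 4*m**2 + 28*m)
(1/(83 - 135) + M)*d(7) = (1/(83 - 135) - 72)*(20 - 4*7**2 + 28*7) = (1/(-52) - 72)*(20 - 4*49 + 196) = (-1/52 - 72)*(20 - 196 + 196) = -3745/52*20 = -18725/13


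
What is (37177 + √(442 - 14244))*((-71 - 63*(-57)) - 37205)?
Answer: -1252307245 - 33685*I*√13802 ≈ -1.2523e+9 - 3.9574e+6*I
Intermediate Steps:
(37177 + √(442 - 14244))*((-71 - 63*(-57)) - 37205) = (37177 + √(-13802))*((-71 + 3591) - 37205) = (37177 + I*√13802)*(3520 - 37205) = (37177 + I*√13802)*(-33685) = -1252307245 - 33685*I*√13802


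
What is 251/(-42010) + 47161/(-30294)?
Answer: -497209351/318162735 ≈ -1.5628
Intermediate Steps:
251/(-42010) + 47161/(-30294) = 251*(-1/42010) + 47161*(-1/30294) = -251/42010 - 47161/30294 = -497209351/318162735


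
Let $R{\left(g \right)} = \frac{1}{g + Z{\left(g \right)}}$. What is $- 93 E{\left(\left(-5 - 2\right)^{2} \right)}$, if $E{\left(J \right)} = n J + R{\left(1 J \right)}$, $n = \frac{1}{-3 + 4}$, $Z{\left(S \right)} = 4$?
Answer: $- \frac{241614}{53} \approx -4558.8$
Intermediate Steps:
$R{\left(g \right)} = \frac{1}{4 + g}$ ($R{\left(g \right)} = \frac{1}{g + 4} = \frac{1}{4 + g}$)
$n = 1$ ($n = 1^{-1} = 1$)
$E{\left(J \right)} = J + \frac{1}{4 + J}$ ($E{\left(J \right)} = 1 J + \frac{1}{4 + 1 J} = J + \frac{1}{4 + J}$)
$- 93 E{\left(\left(-5 - 2\right)^{2} \right)} = - 93 \frac{1 + \left(-5 - 2\right)^{2} \left(4 + \left(-5 - 2\right)^{2}\right)}{4 + \left(-5 - 2\right)^{2}} = - 93 \frac{1 + \left(-7\right)^{2} \left(4 + \left(-7\right)^{2}\right)}{4 + \left(-7\right)^{2}} = - 93 \frac{1 + 49 \left(4 + 49\right)}{4 + 49} = - 93 \frac{1 + 49 \cdot 53}{53} = - 93 \frac{1 + 2597}{53} = - 93 \cdot \frac{1}{53} \cdot 2598 = \left(-93\right) \frac{2598}{53} = - \frac{241614}{53}$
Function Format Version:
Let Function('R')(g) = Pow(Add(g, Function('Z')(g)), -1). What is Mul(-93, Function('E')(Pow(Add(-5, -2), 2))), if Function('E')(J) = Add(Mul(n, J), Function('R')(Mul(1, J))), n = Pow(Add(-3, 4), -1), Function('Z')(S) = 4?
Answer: Rational(-241614, 53) ≈ -4558.8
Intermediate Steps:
Function('R')(g) = Pow(Add(4, g), -1) (Function('R')(g) = Pow(Add(g, 4), -1) = Pow(Add(4, g), -1))
n = 1 (n = Pow(1, -1) = 1)
Function('E')(J) = Add(J, Pow(Add(4, J), -1)) (Function('E')(J) = Add(Mul(1, J), Pow(Add(4, Mul(1, J)), -1)) = Add(J, Pow(Add(4, J), -1)))
Mul(-93, Function('E')(Pow(Add(-5, -2), 2))) = Mul(-93, Mul(Pow(Add(4, Pow(Add(-5, -2), 2)), -1), Add(1, Mul(Pow(Add(-5, -2), 2), Add(4, Pow(Add(-5, -2), 2)))))) = Mul(-93, Mul(Pow(Add(4, Pow(-7, 2)), -1), Add(1, Mul(Pow(-7, 2), Add(4, Pow(-7, 2)))))) = Mul(-93, Mul(Pow(Add(4, 49), -1), Add(1, Mul(49, Add(4, 49))))) = Mul(-93, Mul(Pow(53, -1), Add(1, Mul(49, 53)))) = Mul(-93, Mul(Rational(1, 53), Add(1, 2597))) = Mul(-93, Mul(Rational(1, 53), 2598)) = Mul(-93, Rational(2598, 53)) = Rational(-241614, 53)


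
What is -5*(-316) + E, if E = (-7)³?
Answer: 1237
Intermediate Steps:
E = -343
-5*(-316) + E = -5*(-316) - 343 = 1580 - 343 = 1237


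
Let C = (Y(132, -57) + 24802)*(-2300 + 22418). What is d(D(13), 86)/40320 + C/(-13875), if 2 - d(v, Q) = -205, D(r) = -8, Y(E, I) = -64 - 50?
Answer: -148339703013/4144000 ≈ -35796.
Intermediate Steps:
Y(E, I) = -114
d(v, Q) = 207 (d(v, Q) = 2 - 1*(-205) = 2 + 205 = 207)
C = 496673184 (C = (-114 + 24802)*(-2300 + 22418) = 24688*20118 = 496673184)
d(D(13), 86)/40320 + C/(-13875) = 207/40320 + 496673184/(-13875) = 207*(1/40320) + 496673184*(-1/13875) = 23/4480 - 165557728/4625 = -148339703013/4144000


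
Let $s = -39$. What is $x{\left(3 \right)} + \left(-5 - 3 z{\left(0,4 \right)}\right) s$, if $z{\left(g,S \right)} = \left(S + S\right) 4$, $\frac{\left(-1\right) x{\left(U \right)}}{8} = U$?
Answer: $3915$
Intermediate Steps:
$x{\left(U \right)} = - 8 U$
$z{\left(g,S \right)} = 8 S$ ($z{\left(g,S \right)} = 2 S 4 = 8 S$)
$x{\left(3 \right)} + \left(-5 - 3 z{\left(0,4 \right)}\right) s = \left(-8\right) 3 + \left(-5 - 3 \cdot 8 \cdot 4\right) \left(-39\right) = -24 + \left(-5 - 96\right) \left(-39\right) = -24 - -3939 = -24 + 3939 = 3915$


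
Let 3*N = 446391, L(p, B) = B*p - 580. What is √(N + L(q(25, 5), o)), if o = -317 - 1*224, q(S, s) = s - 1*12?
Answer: 2*√38001 ≈ 389.88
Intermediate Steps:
q(S, s) = -12 + s (q(S, s) = s - 12 = -12 + s)
o = -541 (o = -317 - 224 = -541)
L(p, B) = -580 + B*p
N = 148797 (N = (⅓)*446391 = 148797)
√(N + L(q(25, 5), o)) = √(148797 + (-580 - 541*(-12 + 5))) = √(148797 + (-580 - 541*(-7))) = √(148797 + (-580 + 3787)) = √(148797 + 3207) = √152004 = 2*√38001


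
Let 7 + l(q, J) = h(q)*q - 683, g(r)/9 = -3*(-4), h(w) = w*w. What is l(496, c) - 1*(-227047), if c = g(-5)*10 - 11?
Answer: 122250293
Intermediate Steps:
h(w) = w²
g(r) = 108 (g(r) = 9*(-3*(-4)) = 9*12 = 108)
c = 1069 (c = 108*10 - 11 = 1080 - 11 = 1069)
l(q, J) = -690 + q³ (l(q, J) = -7 + (q²*q - 683) = -7 + (q³ - 683) = -7 + (-683 + q³) = -690 + q³)
l(496, c) - 1*(-227047) = (-690 + 496³) - 1*(-227047) = (-690 + 122023936) + 227047 = 122023246 + 227047 = 122250293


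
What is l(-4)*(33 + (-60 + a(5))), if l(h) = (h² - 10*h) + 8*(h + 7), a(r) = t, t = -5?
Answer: -2560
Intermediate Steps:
a(r) = -5
l(h) = 56 + h² - 2*h (l(h) = (h² - 10*h) + 8*(7 + h) = (h² - 10*h) + (56 + 8*h) = 56 + h² - 2*h)
l(-4)*(33 + (-60 + a(5))) = (56 + (-4)² - 2*(-4))*(33 + (-60 - 5)) = (56 + 16 + 8)*(33 - 65) = 80*(-32) = -2560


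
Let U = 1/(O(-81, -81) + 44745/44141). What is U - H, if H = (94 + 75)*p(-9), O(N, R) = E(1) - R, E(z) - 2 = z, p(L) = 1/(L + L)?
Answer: 211660693/22515534 ≈ 9.4007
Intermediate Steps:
p(L) = 1/(2*L)
E(z) = 2 + z
O(N, R) = 3 - R (O(N, R) = (2 + 1) - R = 3 - R)
H = -169/18 (H = (94 + 75)*((1/2)/(-9)) = 169*((1/2)*(-1/9)) = 169*(-1/18) = -169/18 ≈ -9.3889)
U = 44141/3752589 (U = 1/((3 - 1*(-81)) + 44745/44141) = 1/((3 + 81) + 44745*(1/44141)) = 1/(84 + 44745/44141) = 1/(3752589/44141) = 44141/3752589 ≈ 0.011763)
U - H = 44141/3752589 - 1*(-169/18) = 44141/3752589 + 169/18 = 211660693/22515534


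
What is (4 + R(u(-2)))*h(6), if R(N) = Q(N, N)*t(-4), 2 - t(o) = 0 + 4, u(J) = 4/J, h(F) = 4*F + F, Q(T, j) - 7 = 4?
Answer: -540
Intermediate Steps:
Q(T, j) = 11 (Q(T, j) = 7 + 4 = 11)
h(F) = 5*F
t(o) = -2 (t(o) = 2 - (0 + 4) = 2 - 1*4 = 2 - 4 = -2)
R(N) = -22 (R(N) = 11*(-2) = -22)
(4 + R(u(-2)))*h(6) = (4 - 22)*(5*6) = -18*30 = -540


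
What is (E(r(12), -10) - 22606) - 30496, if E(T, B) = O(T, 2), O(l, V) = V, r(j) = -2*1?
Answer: -53100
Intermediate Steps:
r(j) = -2
E(T, B) = 2
(E(r(12), -10) - 22606) - 30496 = (2 - 22606) - 30496 = -22604 - 30496 = -53100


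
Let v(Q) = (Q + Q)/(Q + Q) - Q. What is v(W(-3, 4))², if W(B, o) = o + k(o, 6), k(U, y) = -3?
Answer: 0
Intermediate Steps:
W(B, o) = -3 + o (W(B, o) = o - 3 = -3 + o)
v(Q) = 1 - Q (v(Q) = (2*Q)/((2*Q)) - Q = (2*Q)*(1/(2*Q)) - Q = 1 - Q)
v(W(-3, 4))² = (1 - (-3 + 4))² = (1 - 1*1)² = (1 - 1)² = 0² = 0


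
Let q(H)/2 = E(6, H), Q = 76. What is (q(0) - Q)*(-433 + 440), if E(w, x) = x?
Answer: -532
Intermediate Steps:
q(H) = 2*H
(q(0) - Q)*(-433 + 440) = (2*0 - 1*76)*(-433 + 440) = (0 - 76)*7 = -76*7 = -532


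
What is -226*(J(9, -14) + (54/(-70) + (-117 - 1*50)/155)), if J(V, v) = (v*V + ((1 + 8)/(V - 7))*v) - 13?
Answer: 49985776/1085 ≈ 46070.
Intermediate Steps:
J(V, v) = -13 + V*v + 9*v/(-7 + V) (J(V, v) = (V*v + (9/(-7 + V))*v) - 13 = (V*v + 9*v/(-7 + V)) - 13 = -13 + V*v + 9*v/(-7 + V))
-226*(J(9, -14) + (54/(-70) + (-117 - 1*50)/155)) = -226*((91 - 13*9 + 9*(-14) - 14*9² - 7*9*(-14))/(-7 + 9) + (54/(-70) + (-117 - 1*50)/155)) = -226*((91 - 117 - 126 - 14*81 + 882)/2 + (54*(-1/70) + (-117 - 50)*(1/155))) = -226*((91 - 117 - 126 - 1134 + 882)/2 + (-27/35 - 167*1/155)) = -226*((½)*(-404) + (-27/35 - 167/155)) = -226*(-202 - 2006/1085) = -226*(-221176/1085) = 49985776/1085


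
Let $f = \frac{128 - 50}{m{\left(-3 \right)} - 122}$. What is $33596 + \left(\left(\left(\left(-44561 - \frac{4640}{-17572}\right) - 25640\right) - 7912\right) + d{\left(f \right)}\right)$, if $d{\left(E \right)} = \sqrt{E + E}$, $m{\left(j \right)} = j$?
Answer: $- \frac{195562021}{4393} + \frac{2 i \sqrt{195}}{25} \approx -44517.0 + 1.1171 i$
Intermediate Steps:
$f = - \frac{78}{125}$ ($f = \frac{128 - 50}{-3 - 122} = \frac{78}{-125} = 78 \left(- \frac{1}{125}\right) = - \frac{78}{125} \approx -0.624$)
$d{\left(E \right)} = \sqrt{2} \sqrt{E}$ ($d{\left(E \right)} = \sqrt{2 E} = \sqrt{2} \sqrt{E}$)
$33596 + \left(\left(\left(\left(-44561 - \frac{4640}{-17572}\right) - 25640\right) - 7912\right) + d{\left(f \right)}\right) = 33596 + \left(\left(\left(\left(-44561 - \frac{4640}{-17572}\right) - 25640\right) - 7912\right) + \sqrt{2} \sqrt{- \frac{78}{125}}\right) = 33596 + \left(\left(\left(\left(-44561 - - \frac{1160}{4393}\right) - 25640\right) - 7912\right) + \sqrt{2} \frac{i \sqrt{390}}{25}\right) = 33596 + \left(\left(\left(\left(-44561 + \frac{1160}{4393}\right) - 25640\right) - 7912\right) + \frac{2 i \sqrt{195}}{25}\right) = 33596 + \left(\left(\left(- \frac{195755313}{4393} - 25640\right) - 7912\right) + \frac{2 i \sqrt{195}}{25}\right) = 33596 + \left(\left(- \frac{308391833}{4393} - 7912\right) + \frac{2 i \sqrt{195}}{25}\right) = 33596 - \left(\frac{343149249}{4393} - \frac{2 i \sqrt{195}}{25}\right) = - \frac{195562021}{4393} + \frac{2 i \sqrt{195}}{25}$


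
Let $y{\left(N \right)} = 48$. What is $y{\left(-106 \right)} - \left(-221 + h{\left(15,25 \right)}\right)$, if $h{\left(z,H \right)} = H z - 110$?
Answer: $4$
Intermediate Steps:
$h{\left(z,H \right)} = -110 + H z$
$y{\left(-106 \right)} - \left(-221 + h{\left(15,25 \right)}\right) = 48 - \left(-221 + \left(-110 + 25 \cdot 15\right)\right) = 48 - \left(-221 + \left(-110 + 375\right)\right) = 48 - \left(-221 + 265\right) = 48 - 44 = 4$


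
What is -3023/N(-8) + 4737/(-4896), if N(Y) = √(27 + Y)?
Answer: -1579/1632 - 3023*√19/19 ≈ -694.49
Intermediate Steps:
-3023/N(-8) + 4737/(-4896) = -3023/√(27 - 8) + 4737/(-4896) = -3023*√19/19 + 4737*(-1/4896) = -3023*√19/19 - 1579/1632 = -1579/1632 - 3023*√19/19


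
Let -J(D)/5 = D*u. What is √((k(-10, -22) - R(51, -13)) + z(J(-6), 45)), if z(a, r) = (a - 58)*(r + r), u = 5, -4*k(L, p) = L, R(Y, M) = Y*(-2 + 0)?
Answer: √33538/2 ≈ 91.567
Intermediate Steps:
R(Y, M) = -2*Y (R(Y, M) = Y*(-2) = -2*Y)
k(L, p) = -L/4
J(D) = -25*D (J(D) = -5*D*5 = -25*D)
z(a, r) = 2*r*(-58 + a) (z(a, r) = (-58 + a)*(2*r) = 2*r*(-58 + a))
√((k(-10, -22) - R(51, -13)) + z(J(-6), 45)) = √((-¼*(-10) - (-2)*51) + 2*45*(-58 - 25*(-6))) = √((5/2 - 1*(-102)) + 2*45*(-58 + 150)) = √((5/2 + 102) + 2*45*92) = √(209/2 + 8280) = √(16769/2) = √33538/2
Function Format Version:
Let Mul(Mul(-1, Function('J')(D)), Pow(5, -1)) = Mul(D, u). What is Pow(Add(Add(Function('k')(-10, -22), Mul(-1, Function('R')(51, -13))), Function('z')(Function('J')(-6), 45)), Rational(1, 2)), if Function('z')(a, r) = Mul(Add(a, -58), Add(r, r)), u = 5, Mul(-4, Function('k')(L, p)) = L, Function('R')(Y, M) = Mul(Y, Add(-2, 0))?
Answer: Mul(Rational(1, 2), Pow(33538, Rational(1, 2))) ≈ 91.567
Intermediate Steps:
Function('R')(Y, M) = Mul(-2, Y) (Function('R')(Y, M) = Mul(Y, -2) = Mul(-2, Y))
Function('k')(L, p) = Mul(Rational(-1, 4), L)
Function('J')(D) = Mul(-25, D) (Function('J')(D) = Mul(-5, Mul(D, 5)) = Mul(-5, Mul(5, D)) = Mul(-25, D))
Function('z')(a, r) = Mul(2, r, Add(-58, a)) (Function('z')(a, r) = Mul(Add(-58, a), Mul(2, r)) = Mul(2, r, Add(-58, a)))
Pow(Add(Add(Function('k')(-10, -22), Mul(-1, Function('R')(51, -13))), Function('z')(Function('J')(-6), 45)), Rational(1, 2)) = Pow(Add(Add(Mul(Rational(-1, 4), -10), Mul(-1, Mul(-2, 51))), Mul(2, 45, Add(-58, Mul(-25, -6)))), Rational(1, 2)) = Pow(Add(Add(Rational(5, 2), Mul(-1, -102)), Mul(2, 45, Add(-58, 150))), Rational(1, 2)) = Pow(Add(Add(Rational(5, 2), 102), Mul(2, 45, 92)), Rational(1, 2)) = Pow(Add(Rational(209, 2), 8280), Rational(1, 2)) = Pow(Rational(16769, 2), Rational(1, 2)) = Mul(Rational(1, 2), Pow(33538, Rational(1, 2)))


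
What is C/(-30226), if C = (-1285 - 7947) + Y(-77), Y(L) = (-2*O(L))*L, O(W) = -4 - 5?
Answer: 5309/15113 ≈ 0.35129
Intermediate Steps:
O(W) = -9
Y(L) = 18*L (Y(L) = (-2*(-9))*L = 18*L)
C = -10618 (C = (-1285 - 7947) + 18*(-77) = -9232 - 1386 = -10618)
C/(-30226) = -10618/(-30226) = -10618*(-1/30226) = 5309/15113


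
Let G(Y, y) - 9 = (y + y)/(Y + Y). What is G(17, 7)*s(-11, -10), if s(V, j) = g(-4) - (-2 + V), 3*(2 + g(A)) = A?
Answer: 4640/51 ≈ 90.980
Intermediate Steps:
g(A) = -2 + A/3
G(Y, y) = 9 + y/Y (G(Y, y) = 9 + (y + y)/(Y + Y) = 9 + (2*y)/((2*Y)) = 9 + (2*y)*(1/(2*Y)) = 9 + y/Y)
s(V, j) = -4/3 - V (s(V, j) = (-2 + (⅓)*(-4)) - (-2 + V) = (-2 - 4/3) + (2 - V) = -10/3 + (2 - V) = -4/3 - V)
G(17, 7)*s(-11, -10) = (9 + 7/17)*(-4/3 - 1*(-11)) = (9 + 7*(1/17))*(-4/3 + 11) = (9 + 7/17)*(29/3) = (160/17)*(29/3) = 4640/51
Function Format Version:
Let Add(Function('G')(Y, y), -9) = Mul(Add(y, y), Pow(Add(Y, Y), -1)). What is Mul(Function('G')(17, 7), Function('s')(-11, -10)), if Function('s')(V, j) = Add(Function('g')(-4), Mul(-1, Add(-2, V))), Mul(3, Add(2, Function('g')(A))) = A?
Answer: Rational(4640, 51) ≈ 90.980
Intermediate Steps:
Function('g')(A) = Add(-2, Mul(Rational(1, 3), A))
Function('G')(Y, y) = Add(9, Mul(y, Pow(Y, -1))) (Function('G')(Y, y) = Add(9, Mul(Add(y, y), Pow(Add(Y, Y), -1))) = Add(9, Mul(Mul(2, y), Pow(Mul(2, Y), -1))) = Add(9, Mul(Mul(2, y), Mul(Rational(1, 2), Pow(Y, -1)))) = Add(9, Mul(y, Pow(Y, -1))))
Function('s')(V, j) = Add(Rational(-4, 3), Mul(-1, V)) (Function('s')(V, j) = Add(Add(-2, Mul(Rational(1, 3), -4)), Mul(-1, Add(-2, V))) = Add(Add(-2, Rational(-4, 3)), Add(2, Mul(-1, V))) = Add(Rational(-10, 3), Add(2, Mul(-1, V))) = Add(Rational(-4, 3), Mul(-1, V)))
Mul(Function('G')(17, 7), Function('s')(-11, -10)) = Mul(Add(9, Mul(7, Pow(17, -1))), Add(Rational(-4, 3), Mul(-1, -11))) = Mul(Add(9, Mul(7, Rational(1, 17))), Add(Rational(-4, 3), 11)) = Mul(Add(9, Rational(7, 17)), Rational(29, 3)) = Mul(Rational(160, 17), Rational(29, 3)) = Rational(4640, 51)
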